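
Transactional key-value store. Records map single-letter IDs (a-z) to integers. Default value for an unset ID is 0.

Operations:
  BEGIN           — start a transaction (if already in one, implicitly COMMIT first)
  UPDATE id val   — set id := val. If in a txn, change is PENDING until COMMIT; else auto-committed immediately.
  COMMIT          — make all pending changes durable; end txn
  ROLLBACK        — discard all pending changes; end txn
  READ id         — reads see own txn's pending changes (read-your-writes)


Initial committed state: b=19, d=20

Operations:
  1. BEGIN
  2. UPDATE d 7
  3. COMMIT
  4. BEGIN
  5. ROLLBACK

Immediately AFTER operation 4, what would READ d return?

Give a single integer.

Answer: 7

Derivation:
Initial committed: {b=19, d=20}
Op 1: BEGIN: in_txn=True, pending={}
Op 2: UPDATE d=7 (pending; pending now {d=7})
Op 3: COMMIT: merged ['d'] into committed; committed now {b=19, d=7}
Op 4: BEGIN: in_txn=True, pending={}
After op 4: visible(d) = 7 (pending={}, committed={b=19, d=7})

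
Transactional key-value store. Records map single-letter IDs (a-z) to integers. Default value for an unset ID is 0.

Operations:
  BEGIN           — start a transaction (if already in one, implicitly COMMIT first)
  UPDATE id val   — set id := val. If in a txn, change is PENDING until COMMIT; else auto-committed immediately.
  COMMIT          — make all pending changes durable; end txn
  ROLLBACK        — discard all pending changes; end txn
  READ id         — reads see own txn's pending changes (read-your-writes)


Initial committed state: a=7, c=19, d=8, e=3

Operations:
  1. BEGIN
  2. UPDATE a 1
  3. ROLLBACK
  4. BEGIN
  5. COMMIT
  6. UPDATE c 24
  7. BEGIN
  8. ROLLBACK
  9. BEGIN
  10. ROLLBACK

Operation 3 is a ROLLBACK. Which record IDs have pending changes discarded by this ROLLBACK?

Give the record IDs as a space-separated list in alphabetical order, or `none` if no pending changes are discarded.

Initial committed: {a=7, c=19, d=8, e=3}
Op 1: BEGIN: in_txn=True, pending={}
Op 2: UPDATE a=1 (pending; pending now {a=1})
Op 3: ROLLBACK: discarded pending ['a']; in_txn=False
Op 4: BEGIN: in_txn=True, pending={}
Op 5: COMMIT: merged [] into committed; committed now {a=7, c=19, d=8, e=3}
Op 6: UPDATE c=24 (auto-commit; committed c=24)
Op 7: BEGIN: in_txn=True, pending={}
Op 8: ROLLBACK: discarded pending []; in_txn=False
Op 9: BEGIN: in_txn=True, pending={}
Op 10: ROLLBACK: discarded pending []; in_txn=False
ROLLBACK at op 3 discards: ['a']

Answer: a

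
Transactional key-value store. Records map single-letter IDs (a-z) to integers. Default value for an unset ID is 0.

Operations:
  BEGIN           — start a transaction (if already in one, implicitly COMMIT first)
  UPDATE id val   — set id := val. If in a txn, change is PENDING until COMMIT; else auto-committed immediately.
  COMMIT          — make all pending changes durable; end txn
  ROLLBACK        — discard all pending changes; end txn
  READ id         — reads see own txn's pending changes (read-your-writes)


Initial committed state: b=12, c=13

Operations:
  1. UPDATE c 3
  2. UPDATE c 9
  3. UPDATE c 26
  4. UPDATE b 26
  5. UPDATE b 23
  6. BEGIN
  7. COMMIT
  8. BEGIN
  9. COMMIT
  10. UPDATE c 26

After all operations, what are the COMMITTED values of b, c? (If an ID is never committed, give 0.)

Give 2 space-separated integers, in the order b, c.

Initial committed: {b=12, c=13}
Op 1: UPDATE c=3 (auto-commit; committed c=3)
Op 2: UPDATE c=9 (auto-commit; committed c=9)
Op 3: UPDATE c=26 (auto-commit; committed c=26)
Op 4: UPDATE b=26 (auto-commit; committed b=26)
Op 5: UPDATE b=23 (auto-commit; committed b=23)
Op 6: BEGIN: in_txn=True, pending={}
Op 7: COMMIT: merged [] into committed; committed now {b=23, c=26}
Op 8: BEGIN: in_txn=True, pending={}
Op 9: COMMIT: merged [] into committed; committed now {b=23, c=26}
Op 10: UPDATE c=26 (auto-commit; committed c=26)
Final committed: {b=23, c=26}

Answer: 23 26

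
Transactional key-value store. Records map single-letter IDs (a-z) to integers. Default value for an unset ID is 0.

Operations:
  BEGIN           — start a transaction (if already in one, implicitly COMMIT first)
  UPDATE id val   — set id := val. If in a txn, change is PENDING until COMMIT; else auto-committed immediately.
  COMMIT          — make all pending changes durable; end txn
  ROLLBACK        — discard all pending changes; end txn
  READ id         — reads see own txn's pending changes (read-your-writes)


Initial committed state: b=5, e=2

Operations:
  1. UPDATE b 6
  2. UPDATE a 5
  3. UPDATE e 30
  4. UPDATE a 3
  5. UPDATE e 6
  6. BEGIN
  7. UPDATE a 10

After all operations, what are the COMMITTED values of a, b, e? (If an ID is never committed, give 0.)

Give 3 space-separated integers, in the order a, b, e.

Initial committed: {b=5, e=2}
Op 1: UPDATE b=6 (auto-commit; committed b=6)
Op 2: UPDATE a=5 (auto-commit; committed a=5)
Op 3: UPDATE e=30 (auto-commit; committed e=30)
Op 4: UPDATE a=3 (auto-commit; committed a=3)
Op 5: UPDATE e=6 (auto-commit; committed e=6)
Op 6: BEGIN: in_txn=True, pending={}
Op 7: UPDATE a=10 (pending; pending now {a=10})
Final committed: {a=3, b=6, e=6}

Answer: 3 6 6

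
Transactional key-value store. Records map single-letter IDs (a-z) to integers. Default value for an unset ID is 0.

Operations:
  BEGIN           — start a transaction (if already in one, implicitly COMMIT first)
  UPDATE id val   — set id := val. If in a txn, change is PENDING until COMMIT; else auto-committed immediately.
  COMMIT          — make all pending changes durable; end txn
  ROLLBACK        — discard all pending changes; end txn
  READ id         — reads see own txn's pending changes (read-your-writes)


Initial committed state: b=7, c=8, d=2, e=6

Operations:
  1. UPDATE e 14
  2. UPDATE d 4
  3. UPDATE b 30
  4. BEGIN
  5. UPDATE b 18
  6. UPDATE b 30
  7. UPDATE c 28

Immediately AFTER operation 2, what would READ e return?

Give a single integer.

Answer: 14

Derivation:
Initial committed: {b=7, c=8, d=2, e=6}
Op 1: UPDATE e=14 (auto-commit; committed e=14)
Op 2: UPDATE d=4 (auto-commit; committed d=4)
After op 2: visible(e) = 14 (pending={}, committed={b=7, c=8, d=4, e=14})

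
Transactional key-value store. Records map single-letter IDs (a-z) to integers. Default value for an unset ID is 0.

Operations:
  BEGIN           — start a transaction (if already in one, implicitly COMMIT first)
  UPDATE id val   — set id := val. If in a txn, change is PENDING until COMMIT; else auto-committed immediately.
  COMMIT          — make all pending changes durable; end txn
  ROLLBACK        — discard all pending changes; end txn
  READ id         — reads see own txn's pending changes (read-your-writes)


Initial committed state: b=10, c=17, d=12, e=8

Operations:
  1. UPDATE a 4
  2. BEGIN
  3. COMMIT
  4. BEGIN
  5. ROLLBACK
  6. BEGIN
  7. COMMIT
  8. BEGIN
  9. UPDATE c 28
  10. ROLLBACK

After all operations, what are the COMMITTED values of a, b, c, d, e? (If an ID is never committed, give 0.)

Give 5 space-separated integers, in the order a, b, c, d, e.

Answer: 4 10 17 12 8

Derivation:
Initial committed: {b=10, c=17, d=12, e=8}
Op 1: UPDATE a=4 (auto-commit; committed a=4)
Op 2: BEGIN: in_txn=True, pending={}
Op 3: COMMIT: merged [] into committed; committed now {a=4, b=10, c=17, d=12, e=8}
Op 4: BEGIN: in_txn=True, pending={}
Op 5: ROLLBACK: discarded pending []; in_txn=False
Op 6: BEGIN: in_txn=True, pending={}
Op 7: COMMIT: merged [] into committed; committed now {a=4, b=10, c=17, d=12, e=8}
Op 8: BEGIN: in_txn=True, pending={}
Op 9: UPDATE c=28 (pending; pending now {c=28})
Op 10: ROLLBACK: discarded pending ['c']; in_txn=False
Final committed: {a=4, b=10, c=17, d=12, e=8}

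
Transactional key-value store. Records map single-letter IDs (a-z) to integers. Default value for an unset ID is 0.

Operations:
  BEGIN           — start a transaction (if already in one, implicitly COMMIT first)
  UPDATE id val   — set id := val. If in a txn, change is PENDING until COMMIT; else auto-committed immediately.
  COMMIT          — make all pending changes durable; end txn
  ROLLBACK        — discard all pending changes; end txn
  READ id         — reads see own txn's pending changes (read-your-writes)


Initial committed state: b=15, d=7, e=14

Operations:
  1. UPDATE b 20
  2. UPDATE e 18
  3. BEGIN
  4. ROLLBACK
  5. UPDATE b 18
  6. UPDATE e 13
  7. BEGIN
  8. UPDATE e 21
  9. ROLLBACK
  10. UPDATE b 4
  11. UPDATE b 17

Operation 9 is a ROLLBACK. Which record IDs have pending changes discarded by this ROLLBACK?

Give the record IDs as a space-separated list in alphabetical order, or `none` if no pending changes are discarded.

Answer: e

Derivation:
Initial committed: {b=15, d=7, e=14}
Op 1: UPDATE b=20 (auto-commit; committed b=20)
Op 2: UPDATE e=18 (auto-commit; committed e=18)
Op 3: BEGIN: in_txn=True, pending={}
Op 4: ROLLBACK: discarded pending []; in_txn=False
Op 5: UPDATE b=18 (auto-commit; committed b=18)
Op 6: UPDATE e=13 (auto-commit; committed e=13)
Op 7: BEGIN: in_txn=True, pending={}
Op 8: UPDATE e=21 (pending; pending now {e=21})
Op 9: ROLLBACK: discarded pending ['e']; in_txn=False
Op 10: UPDATE b=4 (auto-commit; committed b=4)
Op 11: UPDATE b=17 (auto-commit; committed b=17)
ROLLBACK at op 9 discards: ['e']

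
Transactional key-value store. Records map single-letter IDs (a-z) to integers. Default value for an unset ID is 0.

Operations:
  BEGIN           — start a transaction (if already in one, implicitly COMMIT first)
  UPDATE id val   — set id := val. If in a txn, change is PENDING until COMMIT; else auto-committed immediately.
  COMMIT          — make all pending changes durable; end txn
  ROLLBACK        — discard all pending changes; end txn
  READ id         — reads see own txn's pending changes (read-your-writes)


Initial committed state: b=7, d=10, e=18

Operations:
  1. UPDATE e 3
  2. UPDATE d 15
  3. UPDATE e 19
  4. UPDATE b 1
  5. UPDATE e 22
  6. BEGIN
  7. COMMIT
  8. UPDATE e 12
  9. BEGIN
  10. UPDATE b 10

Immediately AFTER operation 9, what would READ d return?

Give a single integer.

Answer: 15

Derivation:
Initial committed: {b=7, d=10, e=18}
Op 1: UPDATE e=3 (auto-commit; committed e=3)
Op 2: UPDATE d=15 (auto-commit; committed d=15)
Op 3: UPDATE e=19 (auto-commit; committed e=19)
Op 4: UPDATE b=1 (auto-commit; committed b=1)
Op 5: UPDATE e=22 (auto-commit; committed e=22)
Op 6: BEGIN: in_txn=True, pending={}
Op 7: COMMIT: merged [] into committed; committed now {b=1, d=15, e=22}
Op 8: UPDATE e=12 (auto-commit; committed e=12)
Op 9: BEGIN: in_txn=True, pending={}
After op 9: visible(d) = 15 (pending={}, committed={b=1, d=15, e=12})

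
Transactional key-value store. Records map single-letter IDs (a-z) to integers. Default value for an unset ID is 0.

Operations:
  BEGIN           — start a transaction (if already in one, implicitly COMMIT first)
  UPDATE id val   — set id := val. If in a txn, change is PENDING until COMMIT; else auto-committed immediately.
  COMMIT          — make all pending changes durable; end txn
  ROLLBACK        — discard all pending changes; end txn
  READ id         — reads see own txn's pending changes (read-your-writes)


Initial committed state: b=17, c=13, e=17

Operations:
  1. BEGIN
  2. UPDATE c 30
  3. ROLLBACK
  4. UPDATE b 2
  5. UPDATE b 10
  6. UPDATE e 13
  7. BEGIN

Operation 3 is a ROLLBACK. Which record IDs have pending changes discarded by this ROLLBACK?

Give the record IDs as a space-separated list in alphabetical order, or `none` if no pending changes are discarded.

Answer: c

Derivation:
Initial committed: {b=17, c=13, e=17}
Op 1: BEGIN: in_txn=True, pending={}
Op 2: UPDATE c=30 (pending; pending now {c=30})
Op 3: ROLLBACK: discarded pending ['c']; in_txn=False
Op 4: UPDATE b=2 (auto-commit; committed b=2)
Op 5: UPDATE b=10 (auto-commit; committed b=10)
Op 6: UPDATE e=13 (auto-commit; committed e=13)
Op 7: BEGIN: in_txn=True, pending={}
ROLLBACK at op 3 discards: ['c']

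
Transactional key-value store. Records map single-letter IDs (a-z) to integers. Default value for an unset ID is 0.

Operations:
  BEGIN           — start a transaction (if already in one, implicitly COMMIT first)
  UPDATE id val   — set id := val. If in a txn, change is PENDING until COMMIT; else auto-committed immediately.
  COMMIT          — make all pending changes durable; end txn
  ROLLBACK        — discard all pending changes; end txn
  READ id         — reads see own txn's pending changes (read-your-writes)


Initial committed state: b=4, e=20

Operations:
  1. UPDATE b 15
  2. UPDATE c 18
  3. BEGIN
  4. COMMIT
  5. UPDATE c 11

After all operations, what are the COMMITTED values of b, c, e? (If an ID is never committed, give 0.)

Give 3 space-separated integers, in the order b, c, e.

Initial committed: {b=4, e=20}
Op 1: UPDATE b=15 (auto-commit; committed b=15)
Op 2: UPDATE c=18 (auto-commit; committed c=18)
Op 3: BEGIN: in_txn=True, pending={}
Op 4: COMMIT: merged [] into committed; committed now {b=15, c=18, e=20}
Op 5: UPDATE c=11 (auto-commit; committed c=11)
Final committed: {b=15, c=11, e=20}

Answer: 15 11 20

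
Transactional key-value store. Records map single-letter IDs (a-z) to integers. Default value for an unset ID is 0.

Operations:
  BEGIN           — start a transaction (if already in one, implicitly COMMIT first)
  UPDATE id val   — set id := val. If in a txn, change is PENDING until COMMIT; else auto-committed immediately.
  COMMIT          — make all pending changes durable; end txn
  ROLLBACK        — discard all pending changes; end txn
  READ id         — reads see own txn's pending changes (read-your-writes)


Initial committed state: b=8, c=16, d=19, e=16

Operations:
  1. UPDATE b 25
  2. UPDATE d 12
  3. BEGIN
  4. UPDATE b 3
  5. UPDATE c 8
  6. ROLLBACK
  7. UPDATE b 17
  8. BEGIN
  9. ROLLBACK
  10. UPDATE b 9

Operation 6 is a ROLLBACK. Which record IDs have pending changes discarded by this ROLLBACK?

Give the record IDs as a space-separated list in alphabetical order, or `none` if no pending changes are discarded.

Answer: b c

Derivation:
Initial committed: {b=8, c=16, d=19, e=16}
Op 1: UPDATE b=25 (auto-commit; committed b=25)
Op 2: UPDATE d=12 (auto-commit; committed d=12)
Op 3: BEGIN: in_txn=True, pending={}
Op 4: UPDATE b=3 (pending; pending now {b=3})
Op 5: UPDATE c=8 (pending; pending now {b=3, c=8})
Op 6: ROLLBACK: discarded pending ['b', 'c']; in_txn=False
Op 7: UPDATE b=17 (auto-commit; committed b=17)
Op 8: BEGIN: in_txn=True, pending={}
Op 9: ROLLBACK: discarded pending []; in_txn=False
Op 10: UPDATE b=9 (auto-commit; committed b=9)
ROLLBACK at op 6 discards: ['b', 'c']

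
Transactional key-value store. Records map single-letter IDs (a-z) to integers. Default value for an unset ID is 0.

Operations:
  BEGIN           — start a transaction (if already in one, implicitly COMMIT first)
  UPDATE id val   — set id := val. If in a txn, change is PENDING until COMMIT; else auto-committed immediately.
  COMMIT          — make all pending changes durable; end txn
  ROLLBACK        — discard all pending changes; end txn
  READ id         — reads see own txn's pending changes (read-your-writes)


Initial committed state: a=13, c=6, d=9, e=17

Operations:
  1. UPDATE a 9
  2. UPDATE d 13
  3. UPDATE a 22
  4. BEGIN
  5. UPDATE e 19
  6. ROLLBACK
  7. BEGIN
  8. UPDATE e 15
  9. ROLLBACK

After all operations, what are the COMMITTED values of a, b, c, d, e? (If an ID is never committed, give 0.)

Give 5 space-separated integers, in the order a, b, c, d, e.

Initial committed: {a=13, c=6, d=9, e=17}
Op 1: UPDATE a=9 (auto-commit; committed a=9)
Op 2: UPDATE d=13 (auto-commit; committed d=13)
Op 3: UPDATE a=22 (auto-commit; committed a=22)
Op 4: BEGIN: in_txn=True, pending={}
Op 5: UPDATE e=19 (pending; pending now {e=19})
Op 6: ROLLBACK: discarded pending ['e']; in_txn=False
Op 7: BEGIN: in_txn=True, pending={}
Op 8: UPDATE e=15 (pending; pending now {e=15})
Op 9: ROLLBACK: discarded pending ['e']; in_txn=False
Final committed: {a=22, c=6, d=13, e=17}

Answer: 22 0 6 13 17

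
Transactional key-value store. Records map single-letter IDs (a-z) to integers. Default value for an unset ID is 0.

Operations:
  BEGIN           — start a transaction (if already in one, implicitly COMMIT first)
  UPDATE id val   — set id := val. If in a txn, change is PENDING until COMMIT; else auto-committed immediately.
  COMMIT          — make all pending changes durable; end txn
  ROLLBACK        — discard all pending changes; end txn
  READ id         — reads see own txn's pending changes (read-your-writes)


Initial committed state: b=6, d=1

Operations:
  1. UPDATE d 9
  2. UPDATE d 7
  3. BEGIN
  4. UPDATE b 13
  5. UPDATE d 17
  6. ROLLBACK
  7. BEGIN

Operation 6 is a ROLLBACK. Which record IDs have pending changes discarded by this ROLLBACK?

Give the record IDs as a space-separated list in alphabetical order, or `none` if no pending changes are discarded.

Answer: b d

Derivation:
Initial committed: {b=6, d=1}
Op 1: UPDATE d=9 (auto-commit; committed d=9)
Op 2: UPDATE d=7 (auto-commit; committed d=7)
Op 3: BEGIN: in_txn=True, pending={}
Op 4: UPDATE b=13 (pending; pending now {b=13})
Op 5: UPDATE d=17 (pending; pending now {b=13, d=17})
Op 6: ROLLBACK: discarded pending ['b', 'd']; in_txn=False
Op 7: BEGIN: in_txn=True, pending={}
ROLLBACK at op 6 discards: ['b', 'd']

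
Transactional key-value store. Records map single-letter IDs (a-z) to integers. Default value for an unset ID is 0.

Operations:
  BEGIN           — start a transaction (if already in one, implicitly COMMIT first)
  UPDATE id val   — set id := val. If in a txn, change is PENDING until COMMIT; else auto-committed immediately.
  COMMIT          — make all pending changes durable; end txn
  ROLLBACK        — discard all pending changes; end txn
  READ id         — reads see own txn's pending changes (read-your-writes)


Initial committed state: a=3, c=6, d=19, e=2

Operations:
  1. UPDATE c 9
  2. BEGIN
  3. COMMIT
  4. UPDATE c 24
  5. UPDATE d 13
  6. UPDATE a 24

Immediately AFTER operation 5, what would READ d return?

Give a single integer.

Answer: 13

Derivation:
Initial committed: {a=3, c=6, d=19, e=2}
Op 1: UPDATE c=9 (auto-commit; committed c=9)
Op 2: BEGIN: in_txn=True, pending={}
Op 3: COMMIT: merged [] into committed; committed now {a=3, c=9, d=19, e=2}
Op 4: UPDATE c=24 (auto-commit; committed c=24)
Op 5: UPDATE d=13 (auto-commit; committed d=13)
After op 5: visible(d) = 13 (pending={}, committed={a=3, c=24, d=13, e=2})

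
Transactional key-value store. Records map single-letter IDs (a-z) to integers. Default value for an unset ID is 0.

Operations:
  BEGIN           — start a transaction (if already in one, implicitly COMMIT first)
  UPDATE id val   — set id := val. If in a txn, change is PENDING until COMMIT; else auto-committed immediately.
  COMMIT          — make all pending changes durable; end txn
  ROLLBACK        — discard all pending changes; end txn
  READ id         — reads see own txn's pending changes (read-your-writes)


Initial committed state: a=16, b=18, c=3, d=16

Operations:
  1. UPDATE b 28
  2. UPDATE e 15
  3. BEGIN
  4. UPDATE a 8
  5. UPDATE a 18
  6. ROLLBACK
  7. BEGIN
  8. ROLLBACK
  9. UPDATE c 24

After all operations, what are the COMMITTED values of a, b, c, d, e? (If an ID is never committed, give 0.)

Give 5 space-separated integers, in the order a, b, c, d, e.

Answer: 16 28 24 16 15

Derivation:
Initial committed: {a=16, b=18, c=3, d=16}
Op 1: UPDATE b=28 (auto-commit; committed b=28)
Op 2: UPDATE e=15 (auto-commit; committed e=15)
Op 3: BEGIN: in_txn=True, pending={}
Op 4: UPDATE a=8 (pending; pending now {a=8})
Op 5: UPDATE a=18 (pending; pending now {a=18})
Op 6: ROLLBACK: discarded pending ['a']; in_txn=False
Op 7: BEGIN: in_txn=True, pending={}
Op 8: ROLLBACK: discarded pending []; in_txn=False
Op 9: UPDATE c=24 (auto-commit; committed c=24)
Final committed: {a=16, b=28, c=24, d=16, e=15}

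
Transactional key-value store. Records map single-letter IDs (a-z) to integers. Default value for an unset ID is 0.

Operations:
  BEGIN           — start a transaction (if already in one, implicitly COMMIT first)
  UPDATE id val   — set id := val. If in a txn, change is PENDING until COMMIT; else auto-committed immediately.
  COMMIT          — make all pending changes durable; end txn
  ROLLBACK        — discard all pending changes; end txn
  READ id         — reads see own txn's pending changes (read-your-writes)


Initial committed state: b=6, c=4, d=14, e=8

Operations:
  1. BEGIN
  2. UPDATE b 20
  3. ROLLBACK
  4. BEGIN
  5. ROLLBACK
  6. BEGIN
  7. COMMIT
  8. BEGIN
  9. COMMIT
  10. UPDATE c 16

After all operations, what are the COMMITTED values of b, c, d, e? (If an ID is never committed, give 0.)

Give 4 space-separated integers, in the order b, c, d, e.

Answer: 6 16 14 8

Derivation:
Initial committed: {b=6, c=4, d=14, e=8}
Op 1: BEGIN: in_txn=True, pending={}
Op 2: UPDATE b=20 (pending; pending now {b=20})
Op 3: ROLLBACK: discarded pending ['b']; in_txn=False
Op 4: BEGIN: in_txn=True, pending={}
Op 5: ROLLBACK: discarded pending []; in_txn=False
Op 6: BEGIN: in_txn=True, pending={}
Op 7: COMMIT: merged [] into committed; committed now {b=6, c=4, d=14, e=8}
Op 8: BEGIN: in_txn=True, pending={}
Op 9: COMMIT: merged [] into committed; committed now {b=6, c=4, d=14, e=8}
Op 10: UPDATE c=16 (auto-commit; committed c=16)
Final committed: {b=6, c=16, d=14, e=8}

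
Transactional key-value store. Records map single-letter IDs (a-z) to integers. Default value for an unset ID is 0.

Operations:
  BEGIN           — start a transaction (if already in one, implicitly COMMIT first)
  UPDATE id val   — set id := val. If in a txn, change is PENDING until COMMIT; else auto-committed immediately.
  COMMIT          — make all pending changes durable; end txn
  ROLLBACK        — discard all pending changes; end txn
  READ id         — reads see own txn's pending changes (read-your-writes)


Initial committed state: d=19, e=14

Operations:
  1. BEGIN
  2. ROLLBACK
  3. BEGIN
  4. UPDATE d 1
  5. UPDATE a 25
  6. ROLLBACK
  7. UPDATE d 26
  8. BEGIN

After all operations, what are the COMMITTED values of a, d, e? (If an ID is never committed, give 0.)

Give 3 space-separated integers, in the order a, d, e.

Answer: 0 26 14

Derivation:
Initial committed: {d=19, e=14}
Op 1: BEGIN: in_txn=True, pending={}
Op 2: ROLLBACK: discarded pending []; in_txn=False
Op 3: BEGIN: in_txn=True, pending={}
Op 4: UPDATE d=1 (pending; pending now {d=1})
Op 5: UPDATE a=25 (pending; pending now {a=25, d=1})
Op 6: ROLLBACK: discarded pending ['a', 'd']; in_txn=False
Op 7: UPDATE d=26 (auto-commit; committed d=26)
Op 8: BEGIN: in_txn=True, pending={}
Final committed: {d=26, e=14}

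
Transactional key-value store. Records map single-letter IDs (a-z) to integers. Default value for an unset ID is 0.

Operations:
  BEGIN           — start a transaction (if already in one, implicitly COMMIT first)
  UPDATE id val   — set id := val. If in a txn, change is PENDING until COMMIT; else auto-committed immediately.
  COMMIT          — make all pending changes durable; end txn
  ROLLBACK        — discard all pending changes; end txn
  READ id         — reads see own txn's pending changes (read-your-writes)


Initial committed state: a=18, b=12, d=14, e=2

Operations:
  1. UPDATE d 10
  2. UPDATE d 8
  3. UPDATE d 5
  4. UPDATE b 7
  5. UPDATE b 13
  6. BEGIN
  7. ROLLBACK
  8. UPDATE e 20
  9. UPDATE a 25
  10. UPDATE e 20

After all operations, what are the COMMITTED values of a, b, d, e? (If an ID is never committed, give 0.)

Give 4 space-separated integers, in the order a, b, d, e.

Initial committed: {a=18, b=12, d=14, e=2}
Op 1: UPDATE d=10 (auto-commit; committed d=10)
Op 2: UPDATE d=8 (auto-commit; committed d=8)
Op 3: UPDATE d=5 (auto-commit; committed d=5)
Op 4: UPDATE b=7 (auto-commit; committed b=7)
Op 5: UPDATE b=13 (auto-commit; committed b=13)
Op 6: BEGIN: in_txn=True, pending={}
Op 7: ROLLBACK: discarded pending []; in_txn=False
Op 8: UPDATE e=20 (auto-commit; committed e=20)
Op 9: UPDATE a=25 (auto-commit; committed a=25)
Op 10: UPDATE e=20 (auto-commit; committed e=20)
Final committed: {a=25, b=13, d=5, e=20}

Answer: 25 13 5 20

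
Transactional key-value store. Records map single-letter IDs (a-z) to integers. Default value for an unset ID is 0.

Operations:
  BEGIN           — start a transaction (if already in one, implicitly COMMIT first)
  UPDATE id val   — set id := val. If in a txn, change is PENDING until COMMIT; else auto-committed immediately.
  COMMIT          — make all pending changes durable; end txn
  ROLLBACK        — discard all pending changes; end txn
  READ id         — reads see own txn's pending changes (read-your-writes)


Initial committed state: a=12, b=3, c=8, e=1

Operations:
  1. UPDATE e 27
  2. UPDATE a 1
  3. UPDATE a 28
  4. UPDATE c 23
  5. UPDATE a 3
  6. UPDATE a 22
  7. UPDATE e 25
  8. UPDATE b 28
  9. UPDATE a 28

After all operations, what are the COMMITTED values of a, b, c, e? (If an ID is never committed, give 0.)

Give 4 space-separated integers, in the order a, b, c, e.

Answer: 28 28 23 25

Derivation:
Initial committed: {a=12, b=3, c=8, e=1}
Op 1: UPDATE e=27 (auto-commit; committed e=27)
Op 2: UPDATE a=1 (auto-commit; committed a=1)
Op 3: UPDATE a=28 (auto-commit; committed a=28)
Op 4: UPDATE c=23 (auto-commit; committed c=23)
Op 5: UPDATE a=3 (auto-commit; committed a=3)
Op 6: UPDATE a=22 (auto-commit; committed a=22)
Op 7: UPDATE e=25 (auto-commit; committed e=25)
Op 8: UPDATE b=28 (auto-commit; committed b=28)
Op 9: UPDATE a=28 (auto-commit; committed a=28)
Final committed: {a=28, b=28, c=23, e=25}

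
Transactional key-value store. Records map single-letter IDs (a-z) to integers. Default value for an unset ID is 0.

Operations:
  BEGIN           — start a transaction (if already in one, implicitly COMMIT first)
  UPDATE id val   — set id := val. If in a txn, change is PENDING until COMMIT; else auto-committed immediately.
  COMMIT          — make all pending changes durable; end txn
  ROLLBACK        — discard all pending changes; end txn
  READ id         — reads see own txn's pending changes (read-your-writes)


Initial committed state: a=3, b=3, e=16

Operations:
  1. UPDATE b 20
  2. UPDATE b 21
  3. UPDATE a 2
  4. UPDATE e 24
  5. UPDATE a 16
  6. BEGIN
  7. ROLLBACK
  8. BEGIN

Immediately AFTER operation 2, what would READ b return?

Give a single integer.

Answer: 21

Derivation:
Initial committed: {a=3, b=3, e=16}
Op 1: UPDATE b=20 (auto-commit; committed b=20)
Op 2: UPDATE b=21 (auto-commit; committed b=21)
After op 2: visible(b) = 21 (pending={}, committed={a=3, b=21, e=16})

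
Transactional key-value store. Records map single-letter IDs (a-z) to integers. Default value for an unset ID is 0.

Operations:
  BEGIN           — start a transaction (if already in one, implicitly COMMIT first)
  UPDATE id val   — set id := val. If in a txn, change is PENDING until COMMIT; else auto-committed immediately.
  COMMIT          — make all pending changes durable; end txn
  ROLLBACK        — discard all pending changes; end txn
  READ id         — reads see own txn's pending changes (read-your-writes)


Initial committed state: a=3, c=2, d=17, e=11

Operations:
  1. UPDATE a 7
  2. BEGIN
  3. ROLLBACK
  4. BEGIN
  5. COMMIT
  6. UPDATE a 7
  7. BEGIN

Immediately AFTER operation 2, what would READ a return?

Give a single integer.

Initial committed: {a=3, c=2, d=17, e=11}
Op 1: UPDATE a=7 (auto-commit; committed a=7)
Op 2: BEGIN: in_txn=True, pending={}
After op 2: visible(a) = 7 (pending={}, committed={a=7, c=2, d=17, e=11})

Answer: 7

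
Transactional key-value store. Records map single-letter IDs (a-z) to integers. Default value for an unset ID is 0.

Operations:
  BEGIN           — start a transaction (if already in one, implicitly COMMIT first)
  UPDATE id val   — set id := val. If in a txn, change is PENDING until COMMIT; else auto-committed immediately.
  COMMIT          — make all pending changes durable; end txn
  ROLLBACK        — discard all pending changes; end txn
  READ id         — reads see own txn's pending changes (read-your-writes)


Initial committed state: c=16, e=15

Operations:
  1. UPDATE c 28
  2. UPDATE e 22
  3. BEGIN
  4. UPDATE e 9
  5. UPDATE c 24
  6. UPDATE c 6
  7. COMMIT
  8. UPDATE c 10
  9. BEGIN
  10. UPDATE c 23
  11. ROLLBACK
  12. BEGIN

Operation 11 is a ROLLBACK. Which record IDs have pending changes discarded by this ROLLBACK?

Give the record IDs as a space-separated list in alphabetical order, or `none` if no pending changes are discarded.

Initial committed: {c=16, e=15}
Op 1: UPDATE c=28 (auto-commit; committed c=28)
Op 2: UPDATE e=22 (auto-commit; committed e=22)
Op 3: BEGIN: in_txn=True, pending={}
Op 4: UPDATE e=9 (pending; pending now {e=9})
Op 5: UPDATE c=24 (pending; pending now {c=24, e=9})
Op 6: UPDATE c=6 (pending; pending now {c=6, e=9})
Op 7: COMMIT: merged ['c', 'e'] into committed; committed now {c=6, e=9}
Op 8: UPDATE c=10 (auto-commit; committed c=10)
Op 9: BEGIN: in_txn=True, pending={}
Op 10: UPDATE c=23 (pending; pending now {c=23})
Op 11: ROLLBACK: discarded pending ['c']; in_txn=False
Op 12: BEGIN: in_txn=True, pending={}
ROLLBACK at op 11 discards: ['c']

Answer: c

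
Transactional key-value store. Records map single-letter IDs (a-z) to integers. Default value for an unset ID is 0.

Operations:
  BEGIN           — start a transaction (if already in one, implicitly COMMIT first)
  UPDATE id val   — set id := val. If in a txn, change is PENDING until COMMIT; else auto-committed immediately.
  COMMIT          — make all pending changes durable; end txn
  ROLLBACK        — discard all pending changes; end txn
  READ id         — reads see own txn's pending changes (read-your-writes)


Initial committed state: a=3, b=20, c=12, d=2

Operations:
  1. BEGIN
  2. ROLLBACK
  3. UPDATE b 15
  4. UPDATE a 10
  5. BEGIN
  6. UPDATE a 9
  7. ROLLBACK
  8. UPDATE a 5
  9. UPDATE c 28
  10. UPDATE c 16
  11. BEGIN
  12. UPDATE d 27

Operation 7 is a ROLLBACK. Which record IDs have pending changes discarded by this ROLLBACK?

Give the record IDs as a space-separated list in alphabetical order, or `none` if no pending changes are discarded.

Answer: a

Derivation:
Initial committed: {a=3, b=20, c=12, d=2}
Op 1: BEGIN: in_txn=True, pending={}
Op 2: ROLLBACK: discarded pending []; in_txn=False
Op 3: UPDATE b=15 (auto-commit; committed b=15)
Op 4: UPDATE a=10 (auto-commit; committed a=10)
Op 5: BEGIN: in_txn=True, pending={}
Op 6: UPDATE a=9 (pending; pending now {a=9})
Op 7: ROLLBACK: discarded pending ['a']; in_txn=False
Op 8: UPDATE a=5 (auto-commit; committed a=5)
Op 9: UPDATE c=28 (auto-commit; committed c=28)
Op 10: UPDATE c=16 (auto-commit; committed c=16)
Op 11: BEGIN: in_txn=True, pending={}
Op 12: UPDATE d=27 (pending; pending now {d=27})
ROLLBACK at op 7 discards: ['a']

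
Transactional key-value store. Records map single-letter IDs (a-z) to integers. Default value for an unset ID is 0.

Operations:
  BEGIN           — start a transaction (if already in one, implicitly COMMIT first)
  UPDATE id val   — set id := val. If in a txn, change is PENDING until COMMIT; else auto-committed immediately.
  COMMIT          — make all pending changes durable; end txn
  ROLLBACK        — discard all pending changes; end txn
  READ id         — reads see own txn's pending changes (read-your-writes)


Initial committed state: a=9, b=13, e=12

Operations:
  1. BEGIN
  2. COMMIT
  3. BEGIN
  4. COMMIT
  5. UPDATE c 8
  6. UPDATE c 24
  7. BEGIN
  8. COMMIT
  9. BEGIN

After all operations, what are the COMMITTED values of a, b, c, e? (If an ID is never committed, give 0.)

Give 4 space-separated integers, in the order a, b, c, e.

Answer: 9 13 24 12

Derivation:
Initial committed: {a=9, b=13, e=12}
Op 1: BEGIN: in_txn=True, pending={}
Op 2: COMMIT: merged [] into committed; committed now {a=9, b=13, e=12}
Op 3: BEGIN: in_txn=True, pending={}
Op 4: COMMIT: merged [] into committed; committed now {a=9, b=13, e=12}
Op 5: UPDATE c=8 (auto-commit; committed c=8)
Op 6: UPDATE c=24 (auto-commit; committed c=24)
Op 7: BEGIN: in_txn=True, pending={}
Op 8: COMMIT: merged [] into committed; committed now {a=9, b=13, c=24, e=12}
Op 9: BEGIN: in_txn=True, pending={}
Final committed: {a=9, b=13, c=24, e=12}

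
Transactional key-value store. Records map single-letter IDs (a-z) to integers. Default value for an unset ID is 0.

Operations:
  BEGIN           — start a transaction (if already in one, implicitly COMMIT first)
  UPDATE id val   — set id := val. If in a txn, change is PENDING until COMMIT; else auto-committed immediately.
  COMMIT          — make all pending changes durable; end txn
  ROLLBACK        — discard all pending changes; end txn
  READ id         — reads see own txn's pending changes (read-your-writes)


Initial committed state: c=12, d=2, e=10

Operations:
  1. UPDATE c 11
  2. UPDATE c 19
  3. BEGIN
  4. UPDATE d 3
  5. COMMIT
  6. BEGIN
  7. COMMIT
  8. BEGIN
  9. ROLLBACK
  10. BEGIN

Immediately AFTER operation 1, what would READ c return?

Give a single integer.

Answer: 11

Derivation:
Initial committed: {c=12, d=2, e=10}
Op 1: UPDATE c=11 (auto-commit; committed c=11)
After op 1: visible(c) = 11 (pending={}, committed={c=11, d=2, e=10})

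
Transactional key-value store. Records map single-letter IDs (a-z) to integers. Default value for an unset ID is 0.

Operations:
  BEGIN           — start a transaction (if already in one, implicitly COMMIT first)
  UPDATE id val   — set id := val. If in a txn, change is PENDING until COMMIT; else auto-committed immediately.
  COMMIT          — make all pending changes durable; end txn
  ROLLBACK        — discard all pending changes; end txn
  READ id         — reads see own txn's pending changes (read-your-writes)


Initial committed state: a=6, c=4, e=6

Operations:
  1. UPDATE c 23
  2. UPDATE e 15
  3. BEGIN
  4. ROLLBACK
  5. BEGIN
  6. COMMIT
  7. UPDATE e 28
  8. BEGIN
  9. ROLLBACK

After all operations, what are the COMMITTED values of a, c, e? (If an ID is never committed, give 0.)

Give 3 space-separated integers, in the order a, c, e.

Initial committed: {a=6, c=4, e=6}
Op 1: UPDATE c=23 (auto-commit; committed c=23)
Op 2: UPDATE e=15 (auto-commit; committed e=15)
Op 3: BEGIN: in_txn=True, pending={}
Op 4: ROLLBACK: discarded pending []; in_txn=False
Op 5: BEGIN: in_txn=True, pending={}
Op 6: COMMIT: merged [] into committed; committed now {a=6, c=23, e=15}
Op 7: UPDATE e=28 (auto-commit; committed e=28)
Op 8: BEGIN: in_txn=True, pending={}
Op 9: ROLLBACK: discarded pending []; in_txn=False
Final committed: {a=6, c=23, e=28}

Answer: 6 23 28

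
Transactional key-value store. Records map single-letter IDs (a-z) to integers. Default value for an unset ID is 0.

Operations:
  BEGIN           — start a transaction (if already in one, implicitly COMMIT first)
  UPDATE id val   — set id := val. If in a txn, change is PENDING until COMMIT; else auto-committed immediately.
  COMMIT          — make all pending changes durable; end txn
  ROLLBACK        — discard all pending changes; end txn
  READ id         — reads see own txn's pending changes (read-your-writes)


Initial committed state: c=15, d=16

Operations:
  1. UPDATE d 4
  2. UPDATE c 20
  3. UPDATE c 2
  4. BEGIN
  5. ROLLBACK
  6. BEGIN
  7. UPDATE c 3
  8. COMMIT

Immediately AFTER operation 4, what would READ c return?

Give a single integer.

Initial committed: {c=15, d=16}
Op 1: UPDATE d=4 (auto-commit; committed d=4)
Op 2: UPDATE c=20 (auto-commit; committed c=20)
Op 3: UPDATE c=2 (auto-commit; committed c=2)
Op 4: BEGIN: in_txn=True, pending={}
After op 4: visible(c) = 2 (pending={}, committed={c=2, d=4})

Answer: 2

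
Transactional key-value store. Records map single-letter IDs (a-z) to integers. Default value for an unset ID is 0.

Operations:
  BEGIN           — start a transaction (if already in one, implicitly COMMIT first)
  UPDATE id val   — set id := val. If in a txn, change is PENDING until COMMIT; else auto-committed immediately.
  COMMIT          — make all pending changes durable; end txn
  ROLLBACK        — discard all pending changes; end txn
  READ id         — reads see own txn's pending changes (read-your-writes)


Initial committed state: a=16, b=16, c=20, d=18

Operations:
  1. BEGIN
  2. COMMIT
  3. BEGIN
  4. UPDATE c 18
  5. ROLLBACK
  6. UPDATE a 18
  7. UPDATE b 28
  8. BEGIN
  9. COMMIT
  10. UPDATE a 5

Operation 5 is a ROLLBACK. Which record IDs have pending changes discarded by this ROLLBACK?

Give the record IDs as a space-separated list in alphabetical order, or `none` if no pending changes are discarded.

Answer: c

Derivation:
Initial committed: {a=16, b=16, c=20, d=18}
Op 1: BEGIN: in_txn=True, pending={}
Op 2: COMMIT: merged [] into committed; committed now {a=16, b=16, c=20, d=18}
Op 3: BEGIN: in_txn=True, pending={}
Op 4: UPDATE c=18 (pending; pending now {c=18})
Op 5: ROLLBACK: discarded pending ['c']; in_txn=False
Op 6: UPDATE a=18 (auto-commit; committed a=18)
Op 7: UPDATE b=28 (auto-commit; committed b=28)
Op 8: BEGIN: in_txn=True, pending={}
Op 9: COMMIT: merged [] into committed; committed now {a=18, b=28, c=20, d=18}
Op 10: UPDATE a=5 (auto-commit; committed a=5)
ROLLBACK at op 5 discards: ['c']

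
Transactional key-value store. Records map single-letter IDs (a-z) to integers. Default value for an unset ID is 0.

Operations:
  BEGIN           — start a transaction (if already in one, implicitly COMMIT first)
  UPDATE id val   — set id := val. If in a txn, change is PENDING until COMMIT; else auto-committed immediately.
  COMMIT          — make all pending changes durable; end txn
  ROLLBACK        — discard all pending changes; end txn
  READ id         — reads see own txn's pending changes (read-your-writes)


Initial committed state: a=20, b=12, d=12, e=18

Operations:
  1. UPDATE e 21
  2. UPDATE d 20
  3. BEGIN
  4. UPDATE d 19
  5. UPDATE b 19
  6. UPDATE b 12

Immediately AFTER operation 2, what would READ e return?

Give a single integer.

Answer: 21

Derivation:
Initial committed: {a=20, b=12, d=12, e=18}
Op 1: UPDATE e=21 (auto-commit; committed e=21)
Op 2: UPDATE d=20 (auto-commit; committed d=20)
After op 2: visible(e) = 21 (pending={}, committed={a=20, b=12, d=20, e=21})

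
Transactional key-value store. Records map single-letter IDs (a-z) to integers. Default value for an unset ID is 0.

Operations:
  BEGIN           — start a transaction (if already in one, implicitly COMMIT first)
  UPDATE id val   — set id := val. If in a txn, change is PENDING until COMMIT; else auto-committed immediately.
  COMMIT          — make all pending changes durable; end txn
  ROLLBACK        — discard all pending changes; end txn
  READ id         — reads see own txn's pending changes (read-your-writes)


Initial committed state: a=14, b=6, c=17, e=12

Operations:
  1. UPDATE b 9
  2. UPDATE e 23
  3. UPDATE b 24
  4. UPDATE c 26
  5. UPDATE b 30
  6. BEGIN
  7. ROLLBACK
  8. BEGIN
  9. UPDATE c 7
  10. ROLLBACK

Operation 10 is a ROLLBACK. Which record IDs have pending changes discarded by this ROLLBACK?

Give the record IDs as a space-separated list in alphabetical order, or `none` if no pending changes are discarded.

Answer: c

Derivation:
Initial committed: {a=14, b=6, c=17, e=12}
Op 1: UPDATE b=9 (auto-commit; committed b=9)
Op 2: UPDATE e=23 (auto-commit; committed e=23)
Op 3: UPDATE b=24 (auto-commit; committed b=24)
Op 4: UPDATE c=26 (auto-commit; committed c=26)
Op 5: UPDATE b=30 (auto-commit; committed b=30)
Op 6: BEGIN: in_txn=True, pending={}
Op 7: ROLLBACK: discarded pending []; in_txn=False
Op 8: BEGIN: in_txn=True, pending={}
Op 9: UPDATE c=7 (pending; pending now {c=7})
Op 10: ROLLBACK: discarded pending ['c']; in_txn=False
ROLLBACK at op 10 discards: ['c']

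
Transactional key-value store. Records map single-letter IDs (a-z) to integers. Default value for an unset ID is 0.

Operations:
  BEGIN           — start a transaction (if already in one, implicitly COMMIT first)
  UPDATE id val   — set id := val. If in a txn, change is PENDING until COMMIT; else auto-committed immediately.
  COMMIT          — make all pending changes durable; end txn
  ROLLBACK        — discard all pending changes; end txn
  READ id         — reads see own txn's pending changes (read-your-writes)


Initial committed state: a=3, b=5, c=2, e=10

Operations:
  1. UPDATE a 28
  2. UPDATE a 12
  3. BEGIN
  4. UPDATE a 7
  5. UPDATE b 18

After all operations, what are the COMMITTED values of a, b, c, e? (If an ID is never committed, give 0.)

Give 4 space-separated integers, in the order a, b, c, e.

Answer: 12 5 2 10

Derivation:
Initial committed: {a=3, b=5, c=2, e=10}
Op 1: UPDATE a=28 (auto-commit; committed a=28)
Op 2: UPDATE a=12 (auto-commit; committed a=12)
Op 3: BEGIN: in_txn=True, pending={}
Op 4: UPDATE a=7 (pending; pending now {a=7})
Op 5: UPDATE b=18 (pending; pending now {a=7, b=18})
Final committed: {a=12, b=5, c=2, e=10}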